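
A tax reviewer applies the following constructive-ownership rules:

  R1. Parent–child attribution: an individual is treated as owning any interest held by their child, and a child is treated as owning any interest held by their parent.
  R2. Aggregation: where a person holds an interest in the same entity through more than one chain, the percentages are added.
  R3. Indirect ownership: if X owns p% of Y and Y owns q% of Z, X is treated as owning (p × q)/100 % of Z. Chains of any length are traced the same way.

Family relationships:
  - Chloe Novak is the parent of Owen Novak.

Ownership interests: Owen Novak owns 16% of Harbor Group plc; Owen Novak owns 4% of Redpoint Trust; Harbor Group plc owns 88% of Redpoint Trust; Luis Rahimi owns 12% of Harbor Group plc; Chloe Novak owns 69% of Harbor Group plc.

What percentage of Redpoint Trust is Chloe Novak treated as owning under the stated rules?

By parent–child attribution (R1), Chloe Novak is treated as also owning Owen Novak's interest in Harbor Group plc, giving 69% + 16% = 85%.
By parent–child attribution (R1), Chloe Novak is treated as owning Owen Novak's 4% interest in Redpoint Trust.
Chain via Harbor Group plc (R3): 85% × 88% = 74.8% of Redpoint Trust.
Direct interest in Redpoint Trust: 4%.
Aggregating (R2): 74.8% + 4% = 78.8%.

78.8%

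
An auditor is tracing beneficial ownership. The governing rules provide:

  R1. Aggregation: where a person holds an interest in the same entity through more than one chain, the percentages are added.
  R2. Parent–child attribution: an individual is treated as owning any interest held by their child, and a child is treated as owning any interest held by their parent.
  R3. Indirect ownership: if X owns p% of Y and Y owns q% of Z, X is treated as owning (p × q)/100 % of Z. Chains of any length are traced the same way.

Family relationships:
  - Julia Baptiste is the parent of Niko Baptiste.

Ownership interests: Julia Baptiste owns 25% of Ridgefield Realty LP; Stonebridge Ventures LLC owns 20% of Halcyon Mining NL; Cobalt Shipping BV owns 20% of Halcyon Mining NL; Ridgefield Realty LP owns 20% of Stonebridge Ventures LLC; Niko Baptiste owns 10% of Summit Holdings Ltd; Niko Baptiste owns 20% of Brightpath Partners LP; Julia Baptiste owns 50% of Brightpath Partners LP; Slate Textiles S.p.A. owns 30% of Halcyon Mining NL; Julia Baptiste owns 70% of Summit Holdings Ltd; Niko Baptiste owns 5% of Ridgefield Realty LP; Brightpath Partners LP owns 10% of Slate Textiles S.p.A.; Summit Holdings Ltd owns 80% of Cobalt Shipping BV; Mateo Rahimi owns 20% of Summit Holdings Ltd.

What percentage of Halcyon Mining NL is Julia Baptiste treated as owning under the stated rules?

By parent–child attribution (R2), Julia Baptiste is treated as also owning Niko Baptiste's interest in Ridgefield Realty LP, giving 25% + 5% = 30%.
By parent–child attribution (R2), Julia Baptiste is treated as also owning Niko Baptiste's interest in Summit Holdings Ltd, giving 70% + 10% = 80%.
By parent–child attribution (R2), Julia Baptiste is treated as also owning Niko Baptiste's interest in Brightpath Partners LP, giving 50% + 20% = 70%.
Chain via Ridgefield Realty LP → Stonebridge Ventures LLC (R3): 30% × 20% × 20% = 1.2% of Halcyon Mining NL.
Chain via Summit Holdings Ltd → Cobalt Shipping BV (R3): 80% × 80% × 20% = 12.8% of Halcyon Mining NL.
Chain via Brightpath Partners LP → Slate Textiles S.p.A. (R3): 70% × 10% × 30% = 2.1% of Halcyon Mining NL.
Aggregating (R1): 1.2% + 12.8% + 2.1% = 16.1%.

16.1%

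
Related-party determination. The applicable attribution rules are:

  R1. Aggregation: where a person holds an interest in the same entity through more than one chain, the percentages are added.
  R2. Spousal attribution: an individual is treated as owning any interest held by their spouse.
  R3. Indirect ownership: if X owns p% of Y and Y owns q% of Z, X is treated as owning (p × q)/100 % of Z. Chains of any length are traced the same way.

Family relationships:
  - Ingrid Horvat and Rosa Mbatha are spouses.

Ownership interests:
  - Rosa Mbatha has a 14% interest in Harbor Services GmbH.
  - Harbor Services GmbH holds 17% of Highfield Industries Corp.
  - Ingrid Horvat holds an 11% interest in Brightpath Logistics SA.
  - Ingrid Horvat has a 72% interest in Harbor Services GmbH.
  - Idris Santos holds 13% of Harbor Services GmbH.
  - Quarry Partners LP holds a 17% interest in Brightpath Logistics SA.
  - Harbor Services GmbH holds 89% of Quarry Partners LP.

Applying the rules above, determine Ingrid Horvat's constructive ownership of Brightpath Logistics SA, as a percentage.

By spousal attribution (R2), Ingrid Horvat is treated as also owning Rosa Mbatha's interest in Harbor Services GmbH, giving 72% + 14% = 86%.
Chain via Harbor Services GmbH → Quarry Partners LP (R3): 86% × 89% × 17% = 13.0118% of Brightpath Logistics SA.
Direct interest in Brightpath Logistics SA: 11%.
Aggregating (R1): 13.0118% + 11% = 24.0118%.

24.0118%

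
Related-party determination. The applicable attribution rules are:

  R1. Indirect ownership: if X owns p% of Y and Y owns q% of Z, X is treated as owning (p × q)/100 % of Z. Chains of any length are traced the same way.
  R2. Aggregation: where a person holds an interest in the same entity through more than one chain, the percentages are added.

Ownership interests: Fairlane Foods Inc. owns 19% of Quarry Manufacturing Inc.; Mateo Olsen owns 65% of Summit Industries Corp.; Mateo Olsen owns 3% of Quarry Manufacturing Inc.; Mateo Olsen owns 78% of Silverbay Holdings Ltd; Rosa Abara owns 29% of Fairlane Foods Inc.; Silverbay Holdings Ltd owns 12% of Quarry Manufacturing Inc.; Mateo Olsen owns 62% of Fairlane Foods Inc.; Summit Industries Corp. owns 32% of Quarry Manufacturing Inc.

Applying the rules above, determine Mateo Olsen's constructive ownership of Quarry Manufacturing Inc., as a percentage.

Chain via Fairlane Foods Inc. (R1): 62% × 19% = 11.78% of Quarry Manufacturing Inc.
Chain via Silverbay Holdings Ltd (R1): 78% × 12% = 9.36% of Quarry Manufacturing Inc.
Chain via Summit Industries Corp. (R1): 65% × 32% = 20.8% of Quarry Manufacturing Inc.
Direct interest in Quarry Manufacturing Inc: 3%.
Aggregating (R2): 11.78% + 9.36% + 20.8% + 3% = 44.94%.

44.94%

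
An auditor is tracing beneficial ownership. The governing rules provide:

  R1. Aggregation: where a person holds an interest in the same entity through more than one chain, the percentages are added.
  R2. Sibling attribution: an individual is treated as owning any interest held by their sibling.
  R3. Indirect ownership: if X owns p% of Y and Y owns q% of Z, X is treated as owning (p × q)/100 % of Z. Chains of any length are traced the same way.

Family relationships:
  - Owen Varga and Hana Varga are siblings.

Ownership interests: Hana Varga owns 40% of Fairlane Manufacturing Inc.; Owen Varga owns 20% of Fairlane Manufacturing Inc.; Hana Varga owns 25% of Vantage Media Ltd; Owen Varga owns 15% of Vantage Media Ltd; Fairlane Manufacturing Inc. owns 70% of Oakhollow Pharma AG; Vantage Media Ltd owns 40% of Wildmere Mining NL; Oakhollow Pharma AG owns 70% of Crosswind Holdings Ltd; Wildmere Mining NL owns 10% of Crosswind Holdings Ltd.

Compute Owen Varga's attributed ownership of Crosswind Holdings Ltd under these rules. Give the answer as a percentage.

31%

By sibling attribution (R2), Owen Varga is treated as also owning Hana Varga's interest in Fairlane Manufacturing Inc, giving 20% + 40% = 60%.
By sibling attribution (R2), Owen Varga is treated as also owning Hana Varga's interest in Vantage Media Ltd, giving 15% + 25% = 40%.
Chain via Fairlane Manufacturing Inc. → Oakhollow Pharma AG (R3): 60% × 70% × 70% = 29.4% of Crosswind Holdings Ltd.
Chain via Vantage Media Ltd → Wildmere Mining NL (R3): 40% × 40% × 10% = 1.6% of Crosswind Holdings Ltd.
Aggregating (R1): 29.4% + 1.6% = 31%.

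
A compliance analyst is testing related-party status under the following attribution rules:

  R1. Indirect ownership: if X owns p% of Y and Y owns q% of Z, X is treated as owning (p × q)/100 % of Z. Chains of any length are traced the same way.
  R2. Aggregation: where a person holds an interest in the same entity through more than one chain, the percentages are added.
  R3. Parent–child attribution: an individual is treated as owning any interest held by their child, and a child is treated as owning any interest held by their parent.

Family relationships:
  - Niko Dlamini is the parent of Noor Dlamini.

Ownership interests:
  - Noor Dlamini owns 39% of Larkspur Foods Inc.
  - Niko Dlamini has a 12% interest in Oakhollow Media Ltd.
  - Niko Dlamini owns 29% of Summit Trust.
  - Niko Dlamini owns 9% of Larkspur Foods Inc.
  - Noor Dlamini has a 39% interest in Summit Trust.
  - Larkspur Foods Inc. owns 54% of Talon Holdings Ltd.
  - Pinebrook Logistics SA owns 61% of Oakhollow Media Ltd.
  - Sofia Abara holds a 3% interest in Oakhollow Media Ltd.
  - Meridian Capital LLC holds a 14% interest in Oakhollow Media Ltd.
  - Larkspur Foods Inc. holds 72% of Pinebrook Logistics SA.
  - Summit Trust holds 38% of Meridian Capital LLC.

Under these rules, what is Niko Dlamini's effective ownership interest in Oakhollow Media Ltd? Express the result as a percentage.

By parent–child attribution (R3), Niko Dlamini is treated as also owning Noor Dlamini's interest in Larkspur Foods Inc, giving 9% + 39% = 48%.
By parent–child attribution (R3), Niko Dlamini is treated as also owning Noor Dlamini's interest in Summit Trust, giving 29% + 39% = 68%.
Chain via Larkspur Foods Inc. → Pinebrook Logistics SA (R1): 48% × 72% × 61% = 21.0816% of Oakhollow Media Ltd.
Chain via Summit Trust → Meridian Capital LLC (R1): 68% × 38% × 14% = 3.6176% of Oakhollow Media Ltd.
Direct interest in Oakhollow Media Ltd: 12%.
Aggregating (R2): 21.0816% + 3.6176% + 12% = 36.6992%.

36.6992%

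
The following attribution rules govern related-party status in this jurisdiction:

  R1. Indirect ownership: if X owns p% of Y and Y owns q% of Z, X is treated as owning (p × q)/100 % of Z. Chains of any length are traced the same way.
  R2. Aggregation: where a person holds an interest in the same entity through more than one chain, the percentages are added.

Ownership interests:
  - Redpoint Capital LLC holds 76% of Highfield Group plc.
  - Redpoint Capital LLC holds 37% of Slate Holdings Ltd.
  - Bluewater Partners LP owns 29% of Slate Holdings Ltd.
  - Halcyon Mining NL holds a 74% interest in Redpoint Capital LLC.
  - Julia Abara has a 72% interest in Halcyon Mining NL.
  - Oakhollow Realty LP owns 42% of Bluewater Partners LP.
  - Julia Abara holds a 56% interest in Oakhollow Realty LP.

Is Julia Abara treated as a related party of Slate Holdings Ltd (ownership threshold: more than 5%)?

Chain via Oakhollow Realty LP → Bluewater Partners LP (R1): 56% × 42% × 29% = 6.8208% of Slate Holdings Ltd.
Chain via Halcyon Mining NL → Redpoint Capital LLC (R1): 72% × 74% × 37% = 19.7136% of Slate Holdings Ltd.
Aggregating (R2): 6.8208% + 19.7136% = 26.5344%.
26.5344% exceeds the 5% threshold, so Julia is a related party to Slate Holdings Ltd.

Yes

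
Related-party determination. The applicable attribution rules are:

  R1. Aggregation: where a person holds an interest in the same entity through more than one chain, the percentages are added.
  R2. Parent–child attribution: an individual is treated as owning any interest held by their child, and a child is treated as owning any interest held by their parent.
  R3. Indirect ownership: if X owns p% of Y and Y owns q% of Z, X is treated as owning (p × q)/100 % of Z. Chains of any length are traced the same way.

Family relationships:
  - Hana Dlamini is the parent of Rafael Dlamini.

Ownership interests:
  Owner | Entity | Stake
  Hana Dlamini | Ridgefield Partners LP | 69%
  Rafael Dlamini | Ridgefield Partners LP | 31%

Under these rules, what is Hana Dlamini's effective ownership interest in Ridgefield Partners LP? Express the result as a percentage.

100%

By parent–child attribution (R2), Hana Dlamini is treated as also owning Rafael Dlamini's interest in Ridgefield Partners LP, giving 69% + 31% = 100%.
Direct interest in Ridgefield Partners LP: 100%.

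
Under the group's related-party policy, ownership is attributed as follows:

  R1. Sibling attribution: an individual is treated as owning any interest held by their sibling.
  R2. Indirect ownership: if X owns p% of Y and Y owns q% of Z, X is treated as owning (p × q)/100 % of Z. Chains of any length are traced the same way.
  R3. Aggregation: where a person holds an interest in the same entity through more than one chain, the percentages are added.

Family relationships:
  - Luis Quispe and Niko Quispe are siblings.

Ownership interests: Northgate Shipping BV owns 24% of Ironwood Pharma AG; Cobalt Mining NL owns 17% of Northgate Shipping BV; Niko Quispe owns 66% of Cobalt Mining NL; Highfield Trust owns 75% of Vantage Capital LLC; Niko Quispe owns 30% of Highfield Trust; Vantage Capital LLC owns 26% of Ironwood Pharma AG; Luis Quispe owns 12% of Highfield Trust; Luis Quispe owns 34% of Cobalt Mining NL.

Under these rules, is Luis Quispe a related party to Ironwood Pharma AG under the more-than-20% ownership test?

By sibling attribution (R1), Luis Quispe is treated as also owning Niko Quispe's interest in Highfield Trust, giving 12% + 30% = 42%.
By sibling attribution (R1), Luis Quispe is treated as also owning Niko Quispe's interest in Cobalt Mining NL, giving 34% + 66% = 100%.
Chain via Highfield Trust → Vantage Capital LLC (R2): 42% × 75% × 26% = 8.19% of Ironwood Pharma AG.
Chain via Cobalt Mining NL → Northgate Shipping BV (R2): 100% × 17% × 24% = 4.08% of Ironwood Pharma AG.
Aggregating (R3): 8.19% + 4.08% = 12.27%.
12.27% does not exceed the 20% threshold, so Luis is not a related party to Ironwood Pharma AG.

No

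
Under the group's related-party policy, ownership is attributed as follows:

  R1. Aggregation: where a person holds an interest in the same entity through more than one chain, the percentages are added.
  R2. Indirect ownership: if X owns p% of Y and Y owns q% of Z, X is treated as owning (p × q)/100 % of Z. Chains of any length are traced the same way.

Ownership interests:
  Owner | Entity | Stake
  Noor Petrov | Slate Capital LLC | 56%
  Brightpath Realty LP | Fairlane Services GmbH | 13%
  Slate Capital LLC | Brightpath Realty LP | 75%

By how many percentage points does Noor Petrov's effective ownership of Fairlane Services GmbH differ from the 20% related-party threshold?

14.54

Chain via Slate Capital LLC → Brightpath Realty LP (R2): 56% × 75% × 13% = 5.46% of Fairlane Services GmbH.
5.46% falls short of the 20% threshold by 14.54 percentage points.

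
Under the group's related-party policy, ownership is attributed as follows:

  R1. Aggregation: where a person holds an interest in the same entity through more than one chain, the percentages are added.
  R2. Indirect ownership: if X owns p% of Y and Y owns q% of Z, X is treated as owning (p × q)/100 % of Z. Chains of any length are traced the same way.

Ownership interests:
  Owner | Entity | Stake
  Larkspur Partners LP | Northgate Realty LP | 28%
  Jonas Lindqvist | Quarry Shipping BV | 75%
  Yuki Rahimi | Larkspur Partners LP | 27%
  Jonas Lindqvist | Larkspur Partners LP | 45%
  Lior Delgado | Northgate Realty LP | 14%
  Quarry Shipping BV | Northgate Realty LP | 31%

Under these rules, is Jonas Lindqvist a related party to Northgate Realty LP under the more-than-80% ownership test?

No

Chain via Quarry Shipping BV (R2): 75% × 31% = 23.25% of Northgate Realty LP.
Chain via Larkspur Partners LP (R2): 45% × 28% = 12.6% of Northgate Realty LP.
Aggregating (R1): 23.25% + 12.6% = 35.85%.
35.85% does not exceed the 80% threshold, so Jonas is not a related party to Northgate Realty LP.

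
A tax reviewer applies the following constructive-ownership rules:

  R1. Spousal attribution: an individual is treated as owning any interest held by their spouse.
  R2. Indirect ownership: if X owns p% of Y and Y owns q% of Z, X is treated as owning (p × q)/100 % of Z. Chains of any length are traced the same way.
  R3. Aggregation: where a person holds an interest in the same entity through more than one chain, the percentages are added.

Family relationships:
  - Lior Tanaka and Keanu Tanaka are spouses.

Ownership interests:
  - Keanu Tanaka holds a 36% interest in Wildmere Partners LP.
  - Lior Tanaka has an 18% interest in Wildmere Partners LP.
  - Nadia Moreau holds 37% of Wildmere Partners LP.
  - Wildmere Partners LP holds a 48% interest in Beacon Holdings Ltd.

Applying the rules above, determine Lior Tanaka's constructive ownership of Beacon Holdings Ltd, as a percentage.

By spousal attribution (R1), Lior Tanaka is treated as also owning Keanu Tanaka's interest in Wildmere Partners LP, giving 18% + 36% = 54%.
Chain via Wildmere Partners LP (R2): 54% × 48% = 25.92% of Beacon Holdings Ltd.

25.92%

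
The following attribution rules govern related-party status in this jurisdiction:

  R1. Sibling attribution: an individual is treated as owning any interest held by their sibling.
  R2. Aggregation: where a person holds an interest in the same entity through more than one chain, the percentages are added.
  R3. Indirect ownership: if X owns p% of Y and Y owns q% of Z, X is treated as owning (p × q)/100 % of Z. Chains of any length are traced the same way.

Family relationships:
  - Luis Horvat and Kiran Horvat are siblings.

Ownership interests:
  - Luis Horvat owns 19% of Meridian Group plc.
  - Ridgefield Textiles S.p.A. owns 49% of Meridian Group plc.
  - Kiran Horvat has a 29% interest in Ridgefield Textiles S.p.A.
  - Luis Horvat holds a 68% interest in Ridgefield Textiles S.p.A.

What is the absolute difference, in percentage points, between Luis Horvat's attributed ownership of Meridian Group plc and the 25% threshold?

41.53

By sibling attribution (R1), Luis Horvat is treated as also owning Kiran Horvat's interest in Ridgefield Textiles S.p.A, giving 68% + 29% = 97%.
Chain via Ridgefield Textiles S.p.A. (R3): 97% × 49% = 47.53% of Meridian Group plc.
Direct interest in Meridian Group plc: 19%.
Aggregating (R2): 47.53% + 19% = 66.53%.
66.53% exceeds the 25% threshold by 41.53 percentage points.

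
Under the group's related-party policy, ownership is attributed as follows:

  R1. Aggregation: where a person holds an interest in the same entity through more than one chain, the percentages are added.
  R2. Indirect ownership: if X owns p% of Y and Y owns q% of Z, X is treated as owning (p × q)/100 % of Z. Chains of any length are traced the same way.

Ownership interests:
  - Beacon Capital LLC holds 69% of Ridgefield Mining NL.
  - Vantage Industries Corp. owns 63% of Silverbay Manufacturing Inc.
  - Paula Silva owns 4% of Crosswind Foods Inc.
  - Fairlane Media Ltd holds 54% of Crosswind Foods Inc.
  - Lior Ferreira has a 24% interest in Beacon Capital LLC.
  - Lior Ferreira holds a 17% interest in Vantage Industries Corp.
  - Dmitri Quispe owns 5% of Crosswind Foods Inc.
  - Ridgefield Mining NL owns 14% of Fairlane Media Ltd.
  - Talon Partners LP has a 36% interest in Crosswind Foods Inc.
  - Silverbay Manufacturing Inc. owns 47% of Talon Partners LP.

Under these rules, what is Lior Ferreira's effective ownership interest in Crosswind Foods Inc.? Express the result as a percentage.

3.064068%

Chain via Vantage Industries Corp. → Silverbay Manufacturing Inc. → Talon Partners LP (R2): 17% × 63% × 47% × 36% = 1.812132% of Crosswind Foods Inc.
Chain via Beacon Capital LLC → Ridgefield Mining NL → Fairlane Media Ltd (R2): 24% × 69% × 14% × 54% = 1.251936% of Crosswind Foods Inc.
Aggregating (R1): 1.812132% + 1.251936% = 3.064068%.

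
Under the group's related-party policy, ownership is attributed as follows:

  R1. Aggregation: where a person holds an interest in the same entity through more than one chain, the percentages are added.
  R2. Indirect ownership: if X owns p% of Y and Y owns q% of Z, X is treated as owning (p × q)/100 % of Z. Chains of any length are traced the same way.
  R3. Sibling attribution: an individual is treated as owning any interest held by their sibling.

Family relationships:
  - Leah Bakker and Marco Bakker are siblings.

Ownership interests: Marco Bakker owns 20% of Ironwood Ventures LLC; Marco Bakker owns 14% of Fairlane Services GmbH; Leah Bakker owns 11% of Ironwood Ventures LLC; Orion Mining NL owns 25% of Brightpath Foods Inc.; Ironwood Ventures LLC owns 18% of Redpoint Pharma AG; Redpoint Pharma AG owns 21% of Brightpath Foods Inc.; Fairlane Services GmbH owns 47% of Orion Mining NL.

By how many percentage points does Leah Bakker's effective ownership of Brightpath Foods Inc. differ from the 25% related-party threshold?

By sibling attribution (R3), Leah Bakker is treated as also owning Marco Bakker's interest in Ironwood Ventures LLC, giving 11% + 20% = 31%.
By sibling attribution (R3), Leah Bakker is treated as owning Marco Bakker's 14% interest in Fairlane Services GmbH.
Chain via Ironwood Ventures LLC → Redpoint Pharma AG (R2): 31% × 18% × 21% = 1.1718% of Brightpath Foods Inc.
Chain via Fairlane Services GmbH → Orion Mining NL (R2): 14% × 47% × 25% = 1.645% of Brightpath Foods Inc.
Aggregating (R1): 1.1718% + 1.645% = 2.8168%.
2.8168% falls short of the 25% threshold by 22.1832 percentage points.

22.1832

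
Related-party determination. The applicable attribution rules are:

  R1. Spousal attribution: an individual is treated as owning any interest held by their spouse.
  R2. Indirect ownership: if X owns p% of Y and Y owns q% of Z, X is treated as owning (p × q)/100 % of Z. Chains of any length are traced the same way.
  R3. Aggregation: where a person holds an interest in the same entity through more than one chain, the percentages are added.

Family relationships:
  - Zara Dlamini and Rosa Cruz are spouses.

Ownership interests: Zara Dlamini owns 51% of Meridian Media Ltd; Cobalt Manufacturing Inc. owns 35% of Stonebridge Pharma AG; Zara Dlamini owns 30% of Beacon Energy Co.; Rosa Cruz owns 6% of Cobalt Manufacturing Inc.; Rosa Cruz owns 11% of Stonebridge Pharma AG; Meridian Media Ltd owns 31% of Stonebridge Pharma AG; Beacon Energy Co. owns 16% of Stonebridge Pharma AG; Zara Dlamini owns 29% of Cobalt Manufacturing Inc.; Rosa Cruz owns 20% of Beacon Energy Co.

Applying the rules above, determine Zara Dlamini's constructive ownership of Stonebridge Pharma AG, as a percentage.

47.06%

By spousal attribution (R1), Zara Dlamini is treated as also owning Rosa Cruz's interest in Beacon Energy Co, giving 30% + 20% = 50%.
By spousal attribution (R1), Zara Dlamini is treated as also owning Rosa Cruz's interest in Cobalt Manufacturing Inc, giving 29% + 6% = 35%.
By spousal attribution (R1), Zara Dlamini is treated as owning Rosa Cruz's 11% interest in Stonebridge Pharma AG.
Chain via Meridian Media Ltd (R2): 51% × 31% = 15.81% of Stonebridge Pharma AG.
Chain via Beacon Energy Co. (R2): 50% × 16% = 8% of Stonebridge Pharma AG.
Chain via Cobalt Manufacturing Inc. (R2): 35% × 35% = 12.25% of Stonebridge Pharma AG.
Direct interest in Stonebridge Pharma AG: 11%.
Aggregating (R3): 15.81% + 8% + 12.25% + 11% = 47.06%.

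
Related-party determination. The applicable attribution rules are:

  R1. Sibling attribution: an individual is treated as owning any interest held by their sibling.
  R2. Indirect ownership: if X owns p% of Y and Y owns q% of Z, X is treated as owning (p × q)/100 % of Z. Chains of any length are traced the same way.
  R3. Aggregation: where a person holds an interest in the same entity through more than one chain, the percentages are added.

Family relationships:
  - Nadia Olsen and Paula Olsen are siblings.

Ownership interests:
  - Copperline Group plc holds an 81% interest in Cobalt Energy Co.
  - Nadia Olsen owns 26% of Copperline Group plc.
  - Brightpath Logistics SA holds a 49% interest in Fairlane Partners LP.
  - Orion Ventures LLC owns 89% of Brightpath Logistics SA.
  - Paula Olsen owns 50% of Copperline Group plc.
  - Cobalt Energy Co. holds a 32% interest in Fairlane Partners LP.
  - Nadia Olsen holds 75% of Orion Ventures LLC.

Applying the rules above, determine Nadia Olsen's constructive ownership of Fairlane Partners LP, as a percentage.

52.4067%

By sibling attribution (R1), Nadia Olsen is treated as also owning Paula Olsen's interest in Copperline Group plc, giving 26% + 50% = 76%.
Chain via Orion Ventures LLC → Brightpath Logistics SA (R2): 75% × 89% × 49% = 32.7075% of Fairlane Partners LP.
Chain via Copperline Group plc → Cobalt Energy Co. (R2): 76% × 81% × 32% = 19.6992% of Fairlane Partners LP.
Aggregating (R3): 32.7075% + 19.6992% = 52.4067%.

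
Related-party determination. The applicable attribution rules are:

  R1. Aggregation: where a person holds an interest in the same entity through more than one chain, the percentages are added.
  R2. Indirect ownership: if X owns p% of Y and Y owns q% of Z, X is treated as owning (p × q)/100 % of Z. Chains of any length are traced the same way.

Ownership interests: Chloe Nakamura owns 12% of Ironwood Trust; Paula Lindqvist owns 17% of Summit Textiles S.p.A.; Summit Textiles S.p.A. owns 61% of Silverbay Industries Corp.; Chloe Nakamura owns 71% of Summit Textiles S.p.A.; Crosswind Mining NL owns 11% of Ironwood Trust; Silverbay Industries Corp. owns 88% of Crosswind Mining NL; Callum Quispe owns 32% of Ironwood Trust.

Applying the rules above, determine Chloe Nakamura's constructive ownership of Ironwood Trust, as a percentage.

16.192408%

Chain via Summit Textiles S.p.A. → Silverbay Industries Corp. → Crosswind Mining NL (R2): 71% × 61% × 88% × 11% = 4.192408% of Ironwood Trust.
Direct interest in Ironwood Trust: 12%.
Aggregating (R1): 4.192408% + 12% = 16.192408%.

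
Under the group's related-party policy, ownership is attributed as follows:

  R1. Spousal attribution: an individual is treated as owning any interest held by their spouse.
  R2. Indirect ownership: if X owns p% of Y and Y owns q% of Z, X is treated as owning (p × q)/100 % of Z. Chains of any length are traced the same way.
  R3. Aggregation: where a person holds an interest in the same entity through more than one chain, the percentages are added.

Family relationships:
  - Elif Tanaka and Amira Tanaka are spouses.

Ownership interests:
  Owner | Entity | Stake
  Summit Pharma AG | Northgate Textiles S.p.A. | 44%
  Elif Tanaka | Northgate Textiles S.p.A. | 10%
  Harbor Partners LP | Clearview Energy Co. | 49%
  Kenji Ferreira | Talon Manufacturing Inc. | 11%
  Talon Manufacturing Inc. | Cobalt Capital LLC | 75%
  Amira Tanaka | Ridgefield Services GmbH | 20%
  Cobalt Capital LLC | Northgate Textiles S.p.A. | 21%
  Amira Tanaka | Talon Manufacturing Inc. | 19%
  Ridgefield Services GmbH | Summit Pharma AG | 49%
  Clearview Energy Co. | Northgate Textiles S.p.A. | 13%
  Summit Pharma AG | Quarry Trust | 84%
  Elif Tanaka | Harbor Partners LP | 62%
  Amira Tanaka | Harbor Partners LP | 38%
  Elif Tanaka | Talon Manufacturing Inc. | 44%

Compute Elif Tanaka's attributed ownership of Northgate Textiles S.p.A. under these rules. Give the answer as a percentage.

30.6045%

By spousal attribution (R1), Elif Tanaka is treated as also owning Amira Tanaka's interest in Harbor Partners LP, giving 62% + 38% = 100%.
By spousal attribution (R1), Elif Tanaka is treated as also owning Amira Tanaka's interest in Talon Manufacturing Inc, giving 44% + 19% = 63%.
By spousal attribution (R1), Elif Tanaka is treated as owning Amira Tanaka's 20% interest in Ridgefield Services GmbH.
Chain via Harbor Partners LP → Clearview Energy Co. (R2): 100% × 49% × 13% = 6.37% of Northgate Textiles S.p.A.
Chain via Talon Manufacturing Inc. → Cobalt Capital LLC (R2): 63% × 75% × 21% = 9.9225% of Northgate Textiles S.p.A.
Direct interest in Northgate Textiles S.p.A: 10%.
Chain via Ridgefield Services GmbH → Summit Pharma AG (R2): 20% × 49% × 44% = 4.312% of Northgate Textiles S.p.A.
Aggregating (R3): 6.37% + 9.9225% + 10% + 4.312% = 30.6045%.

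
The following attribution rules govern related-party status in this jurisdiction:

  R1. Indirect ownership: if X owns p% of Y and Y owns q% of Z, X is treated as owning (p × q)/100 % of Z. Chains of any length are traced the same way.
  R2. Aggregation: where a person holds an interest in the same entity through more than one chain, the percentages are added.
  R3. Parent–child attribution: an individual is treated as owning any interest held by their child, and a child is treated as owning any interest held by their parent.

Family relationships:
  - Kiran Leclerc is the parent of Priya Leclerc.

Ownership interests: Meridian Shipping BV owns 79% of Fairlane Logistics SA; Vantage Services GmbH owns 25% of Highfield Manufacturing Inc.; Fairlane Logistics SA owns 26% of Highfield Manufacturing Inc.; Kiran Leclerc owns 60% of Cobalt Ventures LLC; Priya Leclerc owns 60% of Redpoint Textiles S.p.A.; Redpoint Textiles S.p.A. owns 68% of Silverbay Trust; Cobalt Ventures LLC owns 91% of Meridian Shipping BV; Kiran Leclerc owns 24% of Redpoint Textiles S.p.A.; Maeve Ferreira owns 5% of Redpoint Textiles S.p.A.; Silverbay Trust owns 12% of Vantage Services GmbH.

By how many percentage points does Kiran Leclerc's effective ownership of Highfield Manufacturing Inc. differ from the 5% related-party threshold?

7.92844

By parent–child attribution (R3), Kiran Leclerc is treated as also owning Priya Leclerc's interest in Redpoint Textiles S.p.A, giving 24% + 60% = 84%.
Chain via Redpoint Textiles S.p.A. → Silverbay Trust → Vantage Services GmbH (R1): 84% × 68% × 12% × 25% = 1.7136% of Highfield Manufacturing Inc.
Chain via Cobalt Ventures LLC → Meridian Shipping BV → Fairlane Logistics SA (R1): 60% × 91% × 79% × 26% = 11.21484% of Highfield Manufacturing Inc.
Aggregating (R2): 1.7136% + 11.21484% = 12.92844%.
12.92844% exceeds the 5% threshold by 7.92844 percentage points.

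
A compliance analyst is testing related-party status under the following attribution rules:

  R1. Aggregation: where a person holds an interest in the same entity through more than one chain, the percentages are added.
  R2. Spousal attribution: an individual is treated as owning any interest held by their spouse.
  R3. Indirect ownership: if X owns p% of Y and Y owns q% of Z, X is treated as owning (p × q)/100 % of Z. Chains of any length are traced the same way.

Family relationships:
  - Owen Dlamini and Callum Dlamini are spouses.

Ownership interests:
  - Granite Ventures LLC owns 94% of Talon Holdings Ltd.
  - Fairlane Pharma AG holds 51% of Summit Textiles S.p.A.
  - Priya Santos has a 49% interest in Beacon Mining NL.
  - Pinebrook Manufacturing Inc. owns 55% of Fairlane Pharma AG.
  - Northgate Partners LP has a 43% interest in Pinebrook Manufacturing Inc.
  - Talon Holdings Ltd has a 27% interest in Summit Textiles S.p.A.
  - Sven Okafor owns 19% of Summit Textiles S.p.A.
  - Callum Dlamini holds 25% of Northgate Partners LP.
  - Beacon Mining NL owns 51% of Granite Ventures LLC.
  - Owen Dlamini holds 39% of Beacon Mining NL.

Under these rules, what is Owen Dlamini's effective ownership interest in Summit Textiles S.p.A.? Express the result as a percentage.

8.063457%

By spousal attribution (R2), Owen Dlamini is treated as owning Callum Dlamini's 25% interest in Northgate Partners LP.
Chain via Beacon Mining NL → Granite Ventures LLC → Talon Holdings Ltd (R3): 39% × 51% × 94% × 27% = 5.048082% of Summit Textiles S.p.A.
Chain via Northgate Partners LP → Pinebrook Manufacturing Inc. → Fairlane Pharma AG (R3): 25% × 43% × 55% × 51% = 3.015375% of Summit Textiles S.p.A.
Aggregating (R1): 5.048082% + 3.015375% = 8.063457%.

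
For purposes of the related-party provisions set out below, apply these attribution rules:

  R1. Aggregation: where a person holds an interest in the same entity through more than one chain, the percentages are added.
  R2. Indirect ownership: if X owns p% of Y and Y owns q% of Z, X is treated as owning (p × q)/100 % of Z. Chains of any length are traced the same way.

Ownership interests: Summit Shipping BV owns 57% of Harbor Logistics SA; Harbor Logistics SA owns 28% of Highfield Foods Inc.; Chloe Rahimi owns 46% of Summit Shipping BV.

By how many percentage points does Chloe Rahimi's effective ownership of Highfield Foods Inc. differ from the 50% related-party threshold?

42.6584

Chain via Summit Shipping BV → Harbor Logistics SA (R2): 46% × 57% × 28% = 7.3416% of Highfield Foods Inc.
7.3416% falls short of the 50% threshold by 42.6584 percentage points.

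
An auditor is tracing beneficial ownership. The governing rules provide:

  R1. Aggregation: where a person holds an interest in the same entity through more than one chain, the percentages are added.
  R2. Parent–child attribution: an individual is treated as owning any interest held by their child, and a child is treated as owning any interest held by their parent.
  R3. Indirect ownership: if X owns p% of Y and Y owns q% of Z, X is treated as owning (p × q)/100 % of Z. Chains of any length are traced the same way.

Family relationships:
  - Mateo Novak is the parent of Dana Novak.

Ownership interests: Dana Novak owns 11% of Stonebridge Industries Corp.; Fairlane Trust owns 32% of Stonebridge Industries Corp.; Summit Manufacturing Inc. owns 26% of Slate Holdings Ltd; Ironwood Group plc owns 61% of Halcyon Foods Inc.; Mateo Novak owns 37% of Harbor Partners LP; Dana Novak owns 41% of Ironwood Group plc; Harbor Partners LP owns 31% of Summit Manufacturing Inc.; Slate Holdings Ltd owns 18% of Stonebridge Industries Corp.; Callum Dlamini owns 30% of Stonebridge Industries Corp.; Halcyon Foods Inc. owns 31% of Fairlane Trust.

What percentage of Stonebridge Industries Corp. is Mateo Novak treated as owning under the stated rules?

By parent–child attribution (R2), Mateo Novak is treated as owning Dana Novak's 41% interest in Ironwood Group plc.
By parent–child attribution (R2), Mateo Novak is treated as owning Dana Novak's 11% interest in Stonebridge Industries Corp.
Chain via Harbor Partners LP → Summit Manufacturing Inc. → Slate Holdings Ltd (R3): 37% × 31% × 26% × 18% = 0.536796% of Stonebridge Industries Corp.
Chain via Ironwood Group plc → Halcyon Foods Inc. → Fairlane Trust (R3): 41% × 61% × 31% × 32% = 2.480992% of Stonebridge Industries Corp.
Direct interest in Stonebridge Industries Corp: 11%.
Aggregating (R1): 0.536796% + 2.480992% + 11% = 14.017788%.

14.017788%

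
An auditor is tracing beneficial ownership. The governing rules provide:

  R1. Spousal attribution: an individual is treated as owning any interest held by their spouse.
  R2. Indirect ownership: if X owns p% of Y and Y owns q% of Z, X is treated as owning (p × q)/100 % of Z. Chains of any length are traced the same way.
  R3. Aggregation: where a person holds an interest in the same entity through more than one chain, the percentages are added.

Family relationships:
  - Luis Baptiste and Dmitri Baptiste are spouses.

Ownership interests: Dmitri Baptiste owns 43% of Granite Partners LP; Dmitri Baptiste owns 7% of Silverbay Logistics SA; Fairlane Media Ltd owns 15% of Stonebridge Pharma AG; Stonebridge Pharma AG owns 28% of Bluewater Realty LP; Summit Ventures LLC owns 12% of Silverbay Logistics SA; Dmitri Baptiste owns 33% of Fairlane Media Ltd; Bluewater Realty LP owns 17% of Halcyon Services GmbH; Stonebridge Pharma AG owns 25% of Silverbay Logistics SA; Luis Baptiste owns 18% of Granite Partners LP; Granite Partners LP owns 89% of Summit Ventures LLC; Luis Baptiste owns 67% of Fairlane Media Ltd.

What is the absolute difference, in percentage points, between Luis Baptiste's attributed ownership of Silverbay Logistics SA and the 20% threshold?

2.7352

By spousal attribution (R1), Luis Baptiste is treated as also owning Dmitri Baptiste's interest in Fairlane Media Ltd, giving 67% + 33% = 100%.
By spousal attribution (R1), Luis Baptiste is treated as also owning Dmitri Baptiste's interest in Granite Partners LP, giving 18% + 43% = 61%.
By spousal attribution (R1), Luis Baptiste is treated as owning Dmitri Baptiste's 7% interest in Silverbay Logistics SA.
Chain via Fairlane Media Ltd → Stonebridge Pharma AG (R2): 100% × 15% × 25% = 3.75% of Silverbay Logistics SA.
Chain via Granite Partners LP → Summit Ventures LLC (R2): 61% × 89% × 12% = 6.5148% of Silverbay Logistics SA.
Direct interest in Silverbay Logistics SA: 7%.
Aggregating (R3): 3.75% + 6.5148% + 7% = 17.2648%.
17.2648% falls short of the 20% threshold by 2.7352 percentage points.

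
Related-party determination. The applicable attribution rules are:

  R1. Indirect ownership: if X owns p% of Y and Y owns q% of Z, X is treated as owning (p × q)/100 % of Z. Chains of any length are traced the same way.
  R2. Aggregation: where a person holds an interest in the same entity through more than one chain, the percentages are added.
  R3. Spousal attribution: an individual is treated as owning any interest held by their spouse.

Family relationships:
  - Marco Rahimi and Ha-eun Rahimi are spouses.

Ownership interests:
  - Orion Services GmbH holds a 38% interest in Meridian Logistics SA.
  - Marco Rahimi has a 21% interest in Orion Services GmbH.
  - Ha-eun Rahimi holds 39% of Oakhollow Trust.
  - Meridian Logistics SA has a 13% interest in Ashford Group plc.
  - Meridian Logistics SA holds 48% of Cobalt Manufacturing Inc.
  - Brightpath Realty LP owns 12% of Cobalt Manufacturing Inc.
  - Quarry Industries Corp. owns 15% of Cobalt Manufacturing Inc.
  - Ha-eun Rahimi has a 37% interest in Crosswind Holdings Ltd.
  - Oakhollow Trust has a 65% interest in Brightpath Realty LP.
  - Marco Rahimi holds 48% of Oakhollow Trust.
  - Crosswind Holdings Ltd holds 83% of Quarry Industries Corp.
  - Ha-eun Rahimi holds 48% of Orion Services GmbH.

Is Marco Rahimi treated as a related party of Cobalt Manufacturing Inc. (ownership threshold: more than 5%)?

Yes

By spousal attribution (R3), Marco Rahimi is treated as also owning Ha-eun Rahimi's interest in Orion Services GmbH, giving 21% + 48% = 69%.
By spousal attribution (R3), Marco Rahimi is treated as also owning Ha-eun Rahimi's interest in Oakhollow Trust, giving 48% + 39% = 87%.
By spousal attribution (R3), Marco Rahimi is treated as owning Ha-eun Rahimi's 37% interest in Crosswind Holdings Ltd.
Chain via Orion Services GmbH → Meridian Logistics SA (R1): 69% × 38% × 48% = 12.5856% of Cobalt Manufacturing Inc.
Chain via Oakhollow Trust → Brightpath Realty LP (R1): 87% × 65% × 12% = 6.786% of Cobalt Manufacturing Inc.
Chain via Crosswind Holdings Ltd → Quarry Industries Corp. (R1): 37% × 83% × 15% = 4.6065% of Cobalt Manufacturing Inc.
Aggregating (R2): 12.5856% + 6.786% + 4.6065% = 23.9781%.
23.9781% exceeds the 5% threshold, so Marco is a related party to Cobalt Manufacturing Inc.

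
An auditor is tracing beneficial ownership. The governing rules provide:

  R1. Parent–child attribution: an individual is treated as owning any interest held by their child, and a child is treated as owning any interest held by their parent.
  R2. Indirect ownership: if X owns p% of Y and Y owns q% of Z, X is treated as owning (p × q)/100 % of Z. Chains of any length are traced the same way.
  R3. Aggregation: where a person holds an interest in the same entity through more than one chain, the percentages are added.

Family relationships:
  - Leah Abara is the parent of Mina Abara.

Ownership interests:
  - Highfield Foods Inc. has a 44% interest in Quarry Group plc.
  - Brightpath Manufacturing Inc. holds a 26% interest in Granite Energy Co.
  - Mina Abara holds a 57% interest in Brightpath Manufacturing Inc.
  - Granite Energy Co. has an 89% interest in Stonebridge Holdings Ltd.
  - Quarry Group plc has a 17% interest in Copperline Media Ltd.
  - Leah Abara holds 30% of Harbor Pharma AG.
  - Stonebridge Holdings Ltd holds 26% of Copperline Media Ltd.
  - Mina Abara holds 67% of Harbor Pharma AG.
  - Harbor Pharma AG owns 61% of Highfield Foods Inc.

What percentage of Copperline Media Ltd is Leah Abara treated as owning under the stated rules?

7.855264%

By parent–child attribution (R1), Leah Abara is treated as also owning Mina Abara's interest in Harbor Pharma AG, giving 30% + 67% = 97%.
By parent–child attribution (R1), Leah Abara is treated as owning Mina Abara's 57% interest in Brightpath Manufacturing Inc.
Chain via Harbor Pharma AG → Highfield Foods Inc. → Quarry Group plc (R2): 97% × 61% × 44% × 17% = 4.425916% of Copperline Media Ltd.
Chain via Brightpath Manufacturing Inc. → Granite Energy Co. → Stonebridge Holdings Ltd (R2): 57% × 26% × 89% × 26% = 3.429348% of Copperline Media Ltd.
Aggregating (R3): 4.425916% + 3.429348% = 7.855264%.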